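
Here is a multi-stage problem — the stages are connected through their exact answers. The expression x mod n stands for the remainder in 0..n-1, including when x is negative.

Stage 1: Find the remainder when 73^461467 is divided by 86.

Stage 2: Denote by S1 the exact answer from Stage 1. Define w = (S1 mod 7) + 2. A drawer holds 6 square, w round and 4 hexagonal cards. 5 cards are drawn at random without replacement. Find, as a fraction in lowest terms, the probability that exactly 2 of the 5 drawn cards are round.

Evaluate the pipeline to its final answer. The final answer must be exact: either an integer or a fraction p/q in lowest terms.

Stage 1: squarings mod 86: 73^1=73, 73^2=83, 73^4=9, 73^8=81, 73^16=25, 73^32=23, 73^64=13, 73^128=83, 73^256=9, 73^512=81, 73^1024=25, 73^2048=23, 73^4096=13, 73^8192=83, 73^16384=9, 73^32768=81, 73^65536=25, 73^131072=23, 73^262144=13; 73^461467 = 73^1 * 73^2 * 73^8 * 73^16 * 73^128 * 73^512 * 73^2048 * 73^65536 * 73^131072 * 73^262144 = 69 (mod 86); answer 69
Stage 2: S1 = 69; w = 8; total draws C(18,5) = 8568; favorable C(8,2)*C(10,3) = 3360; P = 20/51; answer 20/51

20/51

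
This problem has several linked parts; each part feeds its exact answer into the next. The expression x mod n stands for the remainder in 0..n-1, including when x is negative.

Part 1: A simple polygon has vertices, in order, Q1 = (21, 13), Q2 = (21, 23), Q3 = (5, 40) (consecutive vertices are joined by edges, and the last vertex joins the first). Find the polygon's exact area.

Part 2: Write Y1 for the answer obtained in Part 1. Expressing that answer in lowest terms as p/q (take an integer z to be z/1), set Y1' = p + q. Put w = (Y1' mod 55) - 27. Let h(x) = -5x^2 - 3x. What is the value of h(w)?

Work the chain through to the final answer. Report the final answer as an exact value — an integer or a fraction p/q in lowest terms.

Part 1: cross terms: (21*23 - 21*13)=210, (21*40 - 5*23)=725, (5*13 - 21*40)=-775; twice the area = |160| = 160; area = 80; answer 80
Part 2: Y1 = 80; threaded value p + q = 81; w = -1; -5*(-1)^2 - 3*(-1)^1 = (-5) + (3) = -2; answer -2

-2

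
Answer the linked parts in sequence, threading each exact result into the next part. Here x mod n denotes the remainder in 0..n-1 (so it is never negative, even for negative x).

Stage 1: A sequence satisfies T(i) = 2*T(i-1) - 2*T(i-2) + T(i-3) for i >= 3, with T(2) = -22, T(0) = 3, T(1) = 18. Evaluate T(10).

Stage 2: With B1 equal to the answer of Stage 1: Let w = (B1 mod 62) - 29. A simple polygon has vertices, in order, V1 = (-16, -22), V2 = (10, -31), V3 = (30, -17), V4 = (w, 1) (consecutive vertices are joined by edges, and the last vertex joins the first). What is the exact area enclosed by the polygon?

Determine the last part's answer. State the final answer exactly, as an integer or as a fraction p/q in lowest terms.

Stage 1: T(3) = 2*(-22) - 2*(18) + 1*(3) = -77; iterating: T(3)=-77, T(4)=-92, T(5)=-52, T(6)=3, T(7)=18, T(8)=-22, T(9)=-77, T(10)=-92; answer -92
Stage 2: B1 = -92; w = 3; cross terms: (-16*-31 - 10*-22)=716, (10*-17 - 30*-31)=760, (30*1 - 3*-17)=81, (3*-22 - -16*1)=-50; twice the area = |1507| = 1507; area = 1507/2; answer 1507/2

1507/2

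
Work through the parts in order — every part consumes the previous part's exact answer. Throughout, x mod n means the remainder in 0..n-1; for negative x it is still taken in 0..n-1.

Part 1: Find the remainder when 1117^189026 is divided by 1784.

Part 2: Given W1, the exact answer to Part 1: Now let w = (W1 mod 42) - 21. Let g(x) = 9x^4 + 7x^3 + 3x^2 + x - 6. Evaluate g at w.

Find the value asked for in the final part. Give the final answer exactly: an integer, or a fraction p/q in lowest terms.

1385174

Part 1: squarings mod 1784: 1117^1=1117, 1117^2=673, 1117^4=1577, 1117^8=33, 1117^16=1089, 1117^32=1345, 1117^64=49, 1117^128=617, 1117^256=697, 1117^512=561, 1117^1024=737, 1117^2048=833, 1117^4096=1697, 1117^8192=433, 1117^16384=169, 1117^32768=17, 1117^65536=289, 1117^131072=1457; 1117^189026 = 1117^2 * 1117^32 * 1117^64 * 1117^512 * 1117^8192 * 1117^16384 * 1117^32768 * 1117^131072 = 169 (mod 1784); answer 169
Part 2: W1 = 169; w = -20; 9*(-20)^4 + 7*(-20)^3 + 3*(-20)^2 + 1*(-20)^1 - 6 = (1440000) + (-56000) + (1200) + (-20) + (-6) = 1385174; answer 1385174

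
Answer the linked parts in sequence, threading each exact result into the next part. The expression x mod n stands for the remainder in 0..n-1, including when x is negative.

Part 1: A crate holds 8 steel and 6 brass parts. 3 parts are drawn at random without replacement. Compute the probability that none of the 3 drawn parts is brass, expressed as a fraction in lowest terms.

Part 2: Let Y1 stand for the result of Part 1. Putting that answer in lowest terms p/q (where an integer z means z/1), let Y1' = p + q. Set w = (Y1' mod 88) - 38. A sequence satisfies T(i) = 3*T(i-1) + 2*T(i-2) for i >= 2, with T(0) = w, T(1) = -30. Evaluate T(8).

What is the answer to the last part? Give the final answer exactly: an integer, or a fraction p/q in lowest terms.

Part 1: total draws C(14,3) = 364; favorable C(8,3) = 56; P = 2/13; answer 2/13
Part 2: Y1 = 2/13; threaded value p + q = 15; w = -23; T(2) = 3*(-30) + 2*(-23) = -136; iterating: T(2)=-136, T(3)=-468, T(4)=-1676, T(5)=-5964, T(6)=-21244, T(7)=-75660, T(8)=-269468; answer -269468

-269468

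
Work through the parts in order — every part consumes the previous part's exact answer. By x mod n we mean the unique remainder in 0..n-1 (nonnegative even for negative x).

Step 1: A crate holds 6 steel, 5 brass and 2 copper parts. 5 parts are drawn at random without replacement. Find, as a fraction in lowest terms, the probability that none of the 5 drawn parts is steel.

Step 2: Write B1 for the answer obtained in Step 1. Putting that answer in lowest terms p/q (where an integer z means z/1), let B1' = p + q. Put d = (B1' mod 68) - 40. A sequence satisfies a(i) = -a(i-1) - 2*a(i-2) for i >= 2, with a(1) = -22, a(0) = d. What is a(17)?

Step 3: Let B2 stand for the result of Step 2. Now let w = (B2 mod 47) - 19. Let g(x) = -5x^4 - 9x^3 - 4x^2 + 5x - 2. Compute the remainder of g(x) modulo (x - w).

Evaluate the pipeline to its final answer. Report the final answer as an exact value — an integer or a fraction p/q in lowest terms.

Step 1: total draws C(13,5) = 1287; favorable C(7,5) = 21; P = 7/429; answer 7/429
Step 2: B1 = 7/429; threaded value p + q = 436; d = -12; a(2) = -1*(-22) - 2*(-12) = 46; iterating: a(2)=46, a(3)=-2, a(4)=-90, a(5)=94, a(6)=86, a(7)=-274, a(8)=102, a(9)=446, a(10)=-650, a(11)=-242, a(12)=1542, a(13)=-1058, a(14)=-2026, a(15)=4142, a(16)=-90, a(17)=-8194; answer -8194
Step 3: B2 = -8194; w = 12; remainder = value at the root: -5*(12)^4 - 9*(12)^3 - 4*(12)^2 + 5*(12)^1 - 2 = (-103680) + (-15552) + (-576) + (60) + (-2) = -119750; answer -119750

-119750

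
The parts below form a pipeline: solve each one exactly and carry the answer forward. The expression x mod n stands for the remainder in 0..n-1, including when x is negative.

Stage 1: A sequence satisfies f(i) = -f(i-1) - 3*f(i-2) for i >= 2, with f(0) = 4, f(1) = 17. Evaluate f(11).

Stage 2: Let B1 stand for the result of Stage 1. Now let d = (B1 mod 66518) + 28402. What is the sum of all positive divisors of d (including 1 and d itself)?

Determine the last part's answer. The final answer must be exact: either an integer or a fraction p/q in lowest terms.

Stage 1: f(2) = -1*(17) - 3*(4) = -29; iterating: f(2)=-29, f(3)=-22, f(4)=109, f(5)=-43, f(6)=-284, f(7)=413, f(8)=439, f(9)=-1678, f(10)=361, f(11)=4673; answer 4673
Stage 2: B1 = 4673; d = 33075; 33075 = 3^3 * 5^2 * 7^2; sigma = (1 + 3 + 9 + 27) * (1 + 5 + 25) * (1 + 7 + 49) = 40 * 31 * 57 = 70680; answer 70680

70680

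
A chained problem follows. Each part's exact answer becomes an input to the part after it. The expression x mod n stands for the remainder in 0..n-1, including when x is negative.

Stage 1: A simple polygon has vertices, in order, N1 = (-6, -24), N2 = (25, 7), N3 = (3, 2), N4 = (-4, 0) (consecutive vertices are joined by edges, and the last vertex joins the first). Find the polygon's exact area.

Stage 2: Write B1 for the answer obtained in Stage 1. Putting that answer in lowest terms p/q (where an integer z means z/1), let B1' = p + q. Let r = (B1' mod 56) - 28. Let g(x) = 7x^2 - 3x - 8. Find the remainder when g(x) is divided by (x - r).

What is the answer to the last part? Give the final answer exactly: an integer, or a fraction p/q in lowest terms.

Stage 1: cross terms: (-6*7 - 25*-24)=558, (25*2 - 3*7)=29, (3*0 - -4*2)=8, (-4*-24 - -6*0)=96; twice the area = |691| = 691; area = 691/2; answer 691/2
Stage 2: B1 = 691/2; threaded value p + q = 693; r = -7; remainder = value at the root: 7*(-7)^2 - 3*(-7)^1 - 8 = (343) + (21) + (-8) = 356; answer 356

356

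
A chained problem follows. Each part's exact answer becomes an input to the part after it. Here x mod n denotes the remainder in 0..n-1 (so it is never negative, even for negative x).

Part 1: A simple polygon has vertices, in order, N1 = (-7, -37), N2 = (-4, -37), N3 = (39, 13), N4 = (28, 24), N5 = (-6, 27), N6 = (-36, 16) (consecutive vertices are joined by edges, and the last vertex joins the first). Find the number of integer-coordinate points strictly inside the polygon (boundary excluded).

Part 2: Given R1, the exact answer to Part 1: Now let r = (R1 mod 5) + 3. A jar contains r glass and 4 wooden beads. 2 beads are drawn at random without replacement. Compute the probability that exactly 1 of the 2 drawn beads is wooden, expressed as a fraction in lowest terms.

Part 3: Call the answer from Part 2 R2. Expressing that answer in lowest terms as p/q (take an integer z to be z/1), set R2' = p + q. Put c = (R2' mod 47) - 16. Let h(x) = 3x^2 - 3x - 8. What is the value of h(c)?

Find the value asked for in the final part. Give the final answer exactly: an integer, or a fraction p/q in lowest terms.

1132

Part 1: cross terms: (-7*-37 - -4*-37)=111, (-4*13 - 39*-37)=1391, (39*24 - 28*13)=572, (28*27 - -6*24)=900, (-6*16 - -36*27)=876, (-36*-37 - -7*16)=1444; twice the area = |5294| = 5294; area = 2647; boundary points = 3 + 1 + 11 + 1 + 1 + 1 = 18; strictly interior points = area - boundary/2 + 1 = 2639; answer 2639
Part 2: R1 = 2639; r = 7; total draws C(11,2) = 55; favorable C(4,1)*C(7,1) = 28; P = 28/55; answer 28/55
Part 3: R2 = 28/55; threaded value p + q = 83; c = 20; 3*(20)^2 - 3*(20)^1 - 8 = (1200) + (-60) + (-8) = 1132; answer 1132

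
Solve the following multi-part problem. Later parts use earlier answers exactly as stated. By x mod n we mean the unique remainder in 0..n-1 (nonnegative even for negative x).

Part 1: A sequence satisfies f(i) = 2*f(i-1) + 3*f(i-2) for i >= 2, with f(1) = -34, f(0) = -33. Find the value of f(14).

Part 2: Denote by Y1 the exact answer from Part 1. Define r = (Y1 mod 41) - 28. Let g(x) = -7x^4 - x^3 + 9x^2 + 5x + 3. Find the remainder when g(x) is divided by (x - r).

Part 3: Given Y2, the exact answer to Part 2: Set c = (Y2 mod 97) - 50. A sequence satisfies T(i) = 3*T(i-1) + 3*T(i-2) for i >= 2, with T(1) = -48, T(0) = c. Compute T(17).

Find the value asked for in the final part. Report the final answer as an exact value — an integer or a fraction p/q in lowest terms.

-64011103983

Part 1: f(2) = 2*(-34) + 3*(-33) = -167; iterating: f(2)=-167, f(3)=-436, f(4)=-1373, f(5)=-4054, f(6)=-12227, f(7)=-36616, f(8)=-109913, f(9)=-329674, f(10)=-989087, f(11)=-2967196, f(12)=-8901653, f(13)=-26704894, f(14)=-80114747; answer -80114747
Part 2: Y1 = -80114747; r = 4; remainder = value at the root: -7*(4)^4 - 1*(4)^3 + 9*(4)^2 + 5*(4)^1 + 3 = (-1792) + (-64) + (144) + (20) + (3) = -1689; answer -1689
Part 3: Y2 = -1689; c = 7; T(2) = 3*(-48) + 3*(7) = -123; iterating: T(2)=-123, T(3)=-513, T(4)=-1908, T(5)=-7263, T(6)=-27513, T(7)=-104328, T(8)=-395523, T(9)=-1499553, T(10)=-5685228, T(11)=-21554343, T(12)=-81718713, T(13)=-309819168, T(14)=-1174613643, T(15)=-4453298433, T(16)=-16883736228, T(17)=-64011103983; answer -64011103983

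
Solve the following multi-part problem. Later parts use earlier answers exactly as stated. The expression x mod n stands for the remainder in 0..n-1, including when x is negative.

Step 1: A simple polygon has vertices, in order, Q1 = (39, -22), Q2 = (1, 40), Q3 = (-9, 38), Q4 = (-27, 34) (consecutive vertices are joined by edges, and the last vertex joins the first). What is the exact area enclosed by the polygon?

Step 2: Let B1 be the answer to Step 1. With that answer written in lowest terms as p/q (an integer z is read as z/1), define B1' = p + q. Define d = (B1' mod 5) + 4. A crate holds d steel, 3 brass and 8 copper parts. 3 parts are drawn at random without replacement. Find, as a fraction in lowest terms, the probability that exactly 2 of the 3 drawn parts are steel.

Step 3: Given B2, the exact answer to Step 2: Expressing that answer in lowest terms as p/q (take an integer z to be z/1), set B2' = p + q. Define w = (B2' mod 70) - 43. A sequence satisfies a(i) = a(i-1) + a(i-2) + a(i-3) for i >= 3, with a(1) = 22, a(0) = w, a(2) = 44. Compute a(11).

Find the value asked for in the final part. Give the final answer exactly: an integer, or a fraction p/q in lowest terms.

Step 1: cross terms: (39*40 - 1*-22)=1582, (1*38 - -9*40)=398, (-9*34 - -27*38)=720, (-27*-22 - 39*34)=-732; twice the area = |1968| = 1968; area = 984; answer 984
Step 2: B1 = 984; threaded value p + q = 985; d = 4; total draws C(15,3) = 455; favorable C(4,2)*C(11,1) = 66; P = 66/455; answer 66/455
Step 3: B2 = 66/455; threaded value p + q = 521; w = -12; a(3) = 1*(44) + 1*(22) + 1*(-12) = 54; iterating: a(3)=54, a(4)=120, a(5)=218, a(6)=392, a(7)=730, a(8)=1340, a(9)=2462, a(10)=4532, a(11)=8334; answer 8334

8334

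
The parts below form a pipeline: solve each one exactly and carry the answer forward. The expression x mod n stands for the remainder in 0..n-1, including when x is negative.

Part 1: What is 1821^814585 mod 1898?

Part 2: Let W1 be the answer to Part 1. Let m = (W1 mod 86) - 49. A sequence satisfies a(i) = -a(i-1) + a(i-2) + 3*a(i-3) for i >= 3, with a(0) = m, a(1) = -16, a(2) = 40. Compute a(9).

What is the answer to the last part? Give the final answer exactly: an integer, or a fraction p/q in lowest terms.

704

Part 1: squarings mod 1898: 1821^1=1821, 1821^2=235, 1821^4=183, 1821^8=1223, 1821^16=105, 1821^32=1535, 1821^64=807, 1821^128=235, 1821^256=183, 1821^512=1223, 1821^1024=105, 1821^2048=1535, 1821^4096=807, 1821^8192=235, 1821^16384=183, 1821^32768=1223, 1821^65536=105, 1821^131072=1535, 1821^262144=807, 1821^524288=235; 1821^814585 = 1821^1 * 1821^8 * 1821^16 * 1821^32 * 1821^64 * 1821^128 * 1821^256 * 1821^1024 * 1821^2048 * 1821^8192 * 1821^16384 * 1821^262144 * 1821^524288 = 547 (mod 1898); answer 547
Part 2: W1 = 547; m = -18; a(3) = -1*(40) + 1*(-16) + 3*(-18) = -110; iterating: a(3)=-110, a(4)=102, a(5)=-92, a(6)=-136, a(7)=350, a(8)=-762, a(9)=704; answer 704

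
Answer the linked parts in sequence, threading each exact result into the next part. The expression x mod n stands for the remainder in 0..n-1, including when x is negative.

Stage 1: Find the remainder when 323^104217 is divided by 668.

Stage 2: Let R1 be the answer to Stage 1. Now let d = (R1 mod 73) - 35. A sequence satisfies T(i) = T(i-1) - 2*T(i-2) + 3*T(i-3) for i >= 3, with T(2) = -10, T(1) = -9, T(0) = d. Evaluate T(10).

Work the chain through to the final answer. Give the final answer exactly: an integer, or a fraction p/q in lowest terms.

Stage 1: squarings mod 668: 323^1=323, 323^2=121, 323^4=613, 323^8=353, 323^16=361, 323^32=61, 323^64=381, 323^128=205, 323^256=609, 323^512=141, 323^1024=509, 323^2048=565, 323^4096=589, 323^8192=229, 323^16384=337, 323^32768=9, 323^65536=81; 323^104217 = 323^1 * 323^8 * 323^16 * 323^256 * 323^512 * 323^1024 * 323^4096 * 323^32768 * 323^65536 = 71 (mod 668); answer 71
Stage 2: R1 = 71; d = 36; T(3) = 1*(-10) - 2*(-9) + 3*(36) = 116; iterating: T(3)=116, T(4)=109, T(5)=-153, T(6)=-23, T(7)=610, T(8)=197, T(9)=-1092, T(10)=344; answer 344

344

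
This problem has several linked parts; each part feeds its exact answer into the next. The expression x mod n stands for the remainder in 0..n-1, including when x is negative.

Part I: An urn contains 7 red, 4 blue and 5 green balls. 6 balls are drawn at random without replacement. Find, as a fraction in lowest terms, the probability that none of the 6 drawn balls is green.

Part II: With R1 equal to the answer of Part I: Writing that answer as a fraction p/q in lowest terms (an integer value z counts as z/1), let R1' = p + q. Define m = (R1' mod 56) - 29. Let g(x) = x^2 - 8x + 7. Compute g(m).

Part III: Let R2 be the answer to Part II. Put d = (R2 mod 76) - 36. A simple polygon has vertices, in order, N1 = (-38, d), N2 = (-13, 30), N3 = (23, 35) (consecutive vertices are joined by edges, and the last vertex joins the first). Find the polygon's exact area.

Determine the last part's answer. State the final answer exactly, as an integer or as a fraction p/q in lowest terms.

1567/2

Part I: total draws C(16,6) = 8008; favorable C(11,6) = 462; P = 3/52; answer 3/52
Part II: R1 = 3/52; threaded value p + q = 55; m = 26; 1*(26)^2 - 8*(26)^1 + 7 = (676) + (-208) + (7) = 475; answer 475
Part III: R2 = 475; d = -17; cross terms: (-38*30 - -13*-17)=-1361, (-13*35 - 23*30)=-1145, (23*-17 - -38*35)=939; twice the area = |-1567| = 1567; area = 1567/2; answer 1567/2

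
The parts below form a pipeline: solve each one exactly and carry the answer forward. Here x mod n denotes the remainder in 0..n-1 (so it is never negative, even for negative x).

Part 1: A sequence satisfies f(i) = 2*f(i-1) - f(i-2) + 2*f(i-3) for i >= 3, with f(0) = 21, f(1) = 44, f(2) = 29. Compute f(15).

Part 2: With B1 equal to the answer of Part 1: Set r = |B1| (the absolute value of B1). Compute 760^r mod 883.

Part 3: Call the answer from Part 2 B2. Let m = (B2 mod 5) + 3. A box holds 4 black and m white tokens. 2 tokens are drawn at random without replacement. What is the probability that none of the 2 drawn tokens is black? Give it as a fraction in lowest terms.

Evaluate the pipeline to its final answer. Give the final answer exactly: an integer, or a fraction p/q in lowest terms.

Part 1: f(3) = 2*(29) - 1*(44) + 2*(21) = 56; iterating: f(3)=56, f(4)=171, f(5)=344, f(6)=629, f(7)=1256, f(8)=2571, f(9)=5144, f(10)=10229, f(11)=20456, f(12)=40971, f(13)=81944, f(14)=163829, f(15)=327656; answer 327656
Part 2: B1 = 327656; r = 327656; squarings mod 883: 760^1=760, 760^2=118, 760^4=679, 760^8=115, 760^16=863, 760^32=400, 760^64=177, 760^128=424, 760^256=527, 760^512=467, 760^1024=871, 760^2048=144, 760^4096=427, 760^8192=431, 760^16384=331, 760^32768=69, 760^65536=346, 760^131072=511, 760^262144=636; 760^327656 = 760^8 * 760^32 * 760^64 * 760^128 * 760^256 * 760^512 * 760^1024 * 760^2048 * 760^4096 * 760^8192 * 760^16384 * 760^32768 * 760^262144 = 838 (mod 883); answer 838
Part 3: B2 = 838; m = 6; total draws C(10,2) = 45; favorable C(6,2) = 15; P = 1/3; answer 1/3

1/3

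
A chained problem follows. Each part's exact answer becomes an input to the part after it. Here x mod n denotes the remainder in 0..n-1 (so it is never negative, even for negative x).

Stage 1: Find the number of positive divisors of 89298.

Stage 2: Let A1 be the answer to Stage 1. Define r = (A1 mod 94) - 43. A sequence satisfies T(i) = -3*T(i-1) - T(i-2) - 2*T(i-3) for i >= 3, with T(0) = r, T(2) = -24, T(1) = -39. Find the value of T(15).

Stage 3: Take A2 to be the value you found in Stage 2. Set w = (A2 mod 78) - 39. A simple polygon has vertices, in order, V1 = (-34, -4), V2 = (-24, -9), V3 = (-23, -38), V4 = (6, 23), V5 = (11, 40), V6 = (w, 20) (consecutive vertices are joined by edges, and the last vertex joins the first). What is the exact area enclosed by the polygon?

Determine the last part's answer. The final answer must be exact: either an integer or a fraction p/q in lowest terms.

Stage 1: 89298 = 2 * 3^2 * 11^2 * 41; number of divisors = (1+1) * (2+1) * (2+1) * (1+1) = 36; answer 36
Stage 2: A1 = 36; r = -7; T(3) = -3*(-24) - 1*(-39) - 2*(-7) = 125; iterating: T(3)=125, T(4)=-273, T(5)=742, T(6)=-2203, T(7)=6413, T(8)=-18520, T(9)=53553, T(10)=-154965, T(11)=448382, T(12)=-1297287, T(13)=3753409, T(14)=-10859704, T(15)=31420277; answer 31420277
Stage 3: A2 = 31420277; w = -34; cross terms: (-34*-9 - -24*-4)=210, (-24*-38 - -23*-9)=705, (-23*23 - 6*-38)=-301, (6*40 - 11*23)=-13, (11*20 - -34*40)=1580, (-34*-4 - -34*20)=816; twice the area = |2997| = 2997; area = 2997/2; answer 2997/2

2997/2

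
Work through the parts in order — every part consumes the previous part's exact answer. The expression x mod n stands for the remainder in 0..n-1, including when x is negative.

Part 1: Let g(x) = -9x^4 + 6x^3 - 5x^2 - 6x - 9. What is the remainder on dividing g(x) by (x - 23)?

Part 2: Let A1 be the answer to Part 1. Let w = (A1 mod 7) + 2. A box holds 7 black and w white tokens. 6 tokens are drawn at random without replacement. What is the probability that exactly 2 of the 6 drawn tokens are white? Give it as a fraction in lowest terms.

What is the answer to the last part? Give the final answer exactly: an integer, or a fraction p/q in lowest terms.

Part 1: remainder = value at the root: -9*(23)^4 + 6*(23)^3 - 5*(23)^2 - 6*(23)^1 - 9 = (-2518569) + (73002) + (-2645) + (-138) + (-9) = -2448359; answer -2448359
Part 2: A1 = -2448359; w = 5; total draws C(12,6) = 924; favorable C(5,2)*C(7,4) = 350; P = 25/66; answer 25/66

25/66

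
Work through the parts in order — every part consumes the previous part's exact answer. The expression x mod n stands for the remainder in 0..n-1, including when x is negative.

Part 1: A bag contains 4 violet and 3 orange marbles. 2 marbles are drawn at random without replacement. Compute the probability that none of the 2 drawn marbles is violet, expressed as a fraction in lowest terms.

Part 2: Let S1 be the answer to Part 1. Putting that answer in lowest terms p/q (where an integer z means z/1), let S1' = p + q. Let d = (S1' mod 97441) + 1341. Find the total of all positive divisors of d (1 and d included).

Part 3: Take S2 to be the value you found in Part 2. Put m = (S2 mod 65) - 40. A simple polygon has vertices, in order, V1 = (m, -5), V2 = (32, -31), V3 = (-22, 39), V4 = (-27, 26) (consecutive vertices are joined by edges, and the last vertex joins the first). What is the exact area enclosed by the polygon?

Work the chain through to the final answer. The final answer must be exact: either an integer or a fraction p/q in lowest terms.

1526

Part 1: total draws C(7,2) = 21; favorable C(3,2) = 3; P = 1/7; answer 1/7
Part 2: S1 = 1/7; threaded value p + q = 8; d = 1349; 1349 = 19 * 71; sigma = (1 + 19) * (1 + 71) = 20 * 72 = 1440; answer 1440
Part 3: S2 = 1440; m = -30; cross terms: (-30*-31 - 32*-5)=1090, (32*39 - -22*-31)=566, (-22*26 - -27*39)=481, (-27*-5 - -30*26)=915; twice the area = |3052| = 3052; area = 1526; answer 1526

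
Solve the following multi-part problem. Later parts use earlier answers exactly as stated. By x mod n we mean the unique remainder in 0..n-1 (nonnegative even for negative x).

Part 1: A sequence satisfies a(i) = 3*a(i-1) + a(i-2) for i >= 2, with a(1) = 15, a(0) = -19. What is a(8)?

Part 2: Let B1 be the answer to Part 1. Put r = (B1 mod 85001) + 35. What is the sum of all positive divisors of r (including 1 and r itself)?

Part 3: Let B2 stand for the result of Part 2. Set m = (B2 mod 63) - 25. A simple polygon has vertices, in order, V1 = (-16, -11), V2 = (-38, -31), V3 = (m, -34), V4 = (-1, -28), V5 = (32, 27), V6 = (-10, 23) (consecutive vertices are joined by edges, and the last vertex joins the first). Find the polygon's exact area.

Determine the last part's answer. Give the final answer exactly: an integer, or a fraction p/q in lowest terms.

Part 1: a(2) = 3*(15) + 1*(-19) = 26; iterating: a(2)=26, a(3)=93, a(4)=305, a(5)=1008, a(6)=3329, a(7)=10995, a(8)=36314; answer 36314
Part 2: B1 = 36314; r = 36349; 36349 = 163 * 223; sigma = (1 + 163) * (1 + 223) = 164 * 224 = 36736; answer 36736
Part 3: B2 = 36736; m = -18; cross terms: (-16*-31 - -38*-11)=78, (-38*-34 - -18*-31)=734, (-18*-28 - -1*-34)=470, (-1*27 - 32*-28)=869, (32*23 - -10*27)=1006, (-10*-11 - -16*23)=478; twice the area = |3635| = 3635; area = 3635/2; answer 3635/2

3635/2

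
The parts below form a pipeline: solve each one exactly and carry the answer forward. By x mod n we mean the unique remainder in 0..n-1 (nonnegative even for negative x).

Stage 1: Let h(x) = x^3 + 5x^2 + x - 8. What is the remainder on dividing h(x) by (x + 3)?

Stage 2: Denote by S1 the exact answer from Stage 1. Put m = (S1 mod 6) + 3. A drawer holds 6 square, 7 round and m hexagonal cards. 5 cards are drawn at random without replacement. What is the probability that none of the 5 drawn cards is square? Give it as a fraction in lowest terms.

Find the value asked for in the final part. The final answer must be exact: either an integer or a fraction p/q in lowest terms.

Stage 1: remainder = value at the root: 1*(-3)^3 + 5*(-3)^2 + 1*(-3)^1 - 8 = (-27) + (45) + (-3) + (-8) = 7; answer 7
Stage 2: S1 = 7; m = 4; total draws C(17,5) = 6188; favorable C(11,5) = 462; P = 33/442; answer 33/442

33/442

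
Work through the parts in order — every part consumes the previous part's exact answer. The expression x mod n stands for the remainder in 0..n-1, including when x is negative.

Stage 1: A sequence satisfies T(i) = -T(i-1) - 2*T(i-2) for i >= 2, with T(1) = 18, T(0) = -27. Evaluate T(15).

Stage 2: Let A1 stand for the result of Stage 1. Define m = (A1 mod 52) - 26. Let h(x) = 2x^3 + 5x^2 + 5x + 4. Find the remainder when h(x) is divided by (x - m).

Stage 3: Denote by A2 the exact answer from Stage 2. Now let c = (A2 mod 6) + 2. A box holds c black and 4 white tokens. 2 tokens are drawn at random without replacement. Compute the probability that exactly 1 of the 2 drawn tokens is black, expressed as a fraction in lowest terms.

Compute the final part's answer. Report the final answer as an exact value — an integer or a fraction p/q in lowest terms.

Stage 1: T(2) = -1*(18) - 2*(-27) = 36; iterating: T(2)=36, T(3)=-72, T(4)=0, T(5)=144, T(6)=-144, T(7)=-144, T(8)=432, T(9)=-144, T(10)=-720, T(11)=1008, T(12)=432, T(13)=-2448, T(14)=1584, T(15)=3312; answer 3312
Stage 2: A1 = 3312; m = 10; remainder = value at the root: 2*(10)^3 + 5*(10)^2 + 5*(10)^1 + 4 = (2000) + (500) + (50) + (4) = 2554; answer 2554
Stage 3: A2 = 2554; c = 6; total draws C(10,2) = 45; favorable C(6,1)*C(4,1) = 24; P = 8/15; answer 8/15

8/15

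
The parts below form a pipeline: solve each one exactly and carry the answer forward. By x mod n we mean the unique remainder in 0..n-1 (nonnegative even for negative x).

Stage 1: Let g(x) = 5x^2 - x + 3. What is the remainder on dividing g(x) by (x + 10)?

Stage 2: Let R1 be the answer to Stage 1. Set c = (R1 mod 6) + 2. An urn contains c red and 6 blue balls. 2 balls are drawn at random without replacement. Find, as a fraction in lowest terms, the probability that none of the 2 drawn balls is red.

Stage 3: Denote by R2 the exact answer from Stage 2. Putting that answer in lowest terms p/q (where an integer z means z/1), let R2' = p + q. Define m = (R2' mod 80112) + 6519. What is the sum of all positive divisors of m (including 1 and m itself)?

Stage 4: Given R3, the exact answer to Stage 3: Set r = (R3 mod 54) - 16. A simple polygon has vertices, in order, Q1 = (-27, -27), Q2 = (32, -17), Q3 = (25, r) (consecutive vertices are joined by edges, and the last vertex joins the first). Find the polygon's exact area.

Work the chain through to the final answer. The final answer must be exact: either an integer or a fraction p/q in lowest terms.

Stage 1: remainder = value at the root: 5*(-10)^2 - 1*(-10)^1 + 3 = (500) + (10) + (3) = 513; answer 513
Stage 2: R1 = 513; c = 5; total draws C(11,2) = 55; favorable C(6,2) = 15; P = 3/11; answer 3/11
Stage 3: R2 = 3/11; threaded value p + q = 14; m = 6533; 6533 = 47 * 139; sigma = (1 + 47) * (1 + 139) = 48 * 140 = 6720; answer 6720
Stage 4: R3 = 6720; r = 8; cross terms: (-27*-17 - 32*-27)=1323, (32*8 - 25*-17)=681, (25*-27 - -27*8)=-459; twice the area = |1545| = 1545; area = 1545/2; answer 1545/2

1545/2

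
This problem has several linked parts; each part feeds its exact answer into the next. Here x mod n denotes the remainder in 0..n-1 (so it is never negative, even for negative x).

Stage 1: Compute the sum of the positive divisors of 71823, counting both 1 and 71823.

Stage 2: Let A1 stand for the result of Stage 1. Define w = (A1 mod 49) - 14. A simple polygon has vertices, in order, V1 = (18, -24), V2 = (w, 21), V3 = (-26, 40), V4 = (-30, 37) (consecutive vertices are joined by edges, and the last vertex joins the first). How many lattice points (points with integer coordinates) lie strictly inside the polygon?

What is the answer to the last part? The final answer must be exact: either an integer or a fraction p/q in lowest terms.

1215

Stage 1: 71823 = 3 * 89 * 269; sigma = (1 + 3) * (1 + 89) * (1 + 269) = 4 * 90 * 270 = 97200; answer 97200
Stage 2: A1 = 97200; w = 19; cross terms: (18*21 - 19*-24)=834, (19*40 - -26*21)=1306, (-26*37 - -30*40)=238, (-30*-24 - 18*37)=54; twice the area = |2432| = 2432; area = 1216; boundary points = 1 + 1 + 1 + 1 = 4; strictly interior points = area - boundary/2 + 1 = 1215; answer 1215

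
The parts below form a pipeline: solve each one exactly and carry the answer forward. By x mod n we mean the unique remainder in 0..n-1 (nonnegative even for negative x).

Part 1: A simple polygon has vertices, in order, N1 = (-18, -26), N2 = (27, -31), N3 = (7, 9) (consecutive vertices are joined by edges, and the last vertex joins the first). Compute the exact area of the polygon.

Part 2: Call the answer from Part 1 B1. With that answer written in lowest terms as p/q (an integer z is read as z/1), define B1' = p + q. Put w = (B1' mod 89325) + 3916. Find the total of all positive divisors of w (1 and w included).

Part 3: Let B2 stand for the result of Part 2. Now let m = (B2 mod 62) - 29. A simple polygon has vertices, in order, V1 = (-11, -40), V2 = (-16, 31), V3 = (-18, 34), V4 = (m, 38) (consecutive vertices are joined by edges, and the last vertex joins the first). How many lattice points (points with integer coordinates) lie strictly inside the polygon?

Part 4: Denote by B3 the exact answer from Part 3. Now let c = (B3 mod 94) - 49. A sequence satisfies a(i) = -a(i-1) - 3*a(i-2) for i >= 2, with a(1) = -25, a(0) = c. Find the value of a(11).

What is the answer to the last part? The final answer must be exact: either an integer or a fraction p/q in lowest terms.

Part 1: cross terms: (-18*-31 - 27*-26)=1260, (27*9 - 7*-31)=460, (7*-26 - -18*9)=-20; twice the area = |1700| = 1700; area = 850; answer 850
Part 2: B1 = 850; threaded value p + q = 851; w = 4767; 4767 = 3 * 7 * 227; sigma = (1 + 3) * (1 + 7) * (1 + 227) = 4 * 8 * 228 = 7296; answer 7296
Part 3: B2 = 7296; m = 13; cross terms: (-11*31 - -16*-40)=-981, (-16*34 - -18*31)=14, (-18*38 - 13*34)=-1126, (13*-40 - -11*38)=-102; twice the area = |-2195| = 2195; area = 2195/2; boundary points = 1 + 1 + 1 + 6 = 9; strictly interior points = area - boundary/2 + 1 = 1094; answer 1094
Part 4: B3 = 1094; c = 11; a(2) = -1*(-25) - 3*(11) = -8; iterating: a(2)=-8, a(3)=83, a(4)=-59, a(5)=-190, a(6)=367, a(7)=203, a(8)=-1304, a(9)=695, a(10)=3217, a(11)=-5302; answer -5302

-5302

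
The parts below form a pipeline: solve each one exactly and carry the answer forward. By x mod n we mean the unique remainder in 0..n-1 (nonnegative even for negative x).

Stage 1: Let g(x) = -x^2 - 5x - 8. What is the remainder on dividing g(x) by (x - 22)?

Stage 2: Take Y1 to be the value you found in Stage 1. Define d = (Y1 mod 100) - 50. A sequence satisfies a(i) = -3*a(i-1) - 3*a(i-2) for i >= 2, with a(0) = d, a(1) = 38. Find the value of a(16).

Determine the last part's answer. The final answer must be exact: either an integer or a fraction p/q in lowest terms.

-879174

Stage 1: remainder = value at the root: -1*(22)^2 - 5*(22)^1 - 8 = (-484) + (-110) + (-8) = -602; answer -602
Stage 2: Y1 = -602; d = 48; a(2) = -3*(38) - 3*(48) = -258; iterating: a(2)=-258, a(3)=660, a(4)=-1206, a(5)=1638, a(6)=-1296, a(7)=-1026, a(8)=6966, a(9)=-17820, a(10)=32562, a(11)=-44226, a(12)=34992, a(13)=27702, a(14)=-188082, a(15)=481140, a(16)=-879174; answer -879174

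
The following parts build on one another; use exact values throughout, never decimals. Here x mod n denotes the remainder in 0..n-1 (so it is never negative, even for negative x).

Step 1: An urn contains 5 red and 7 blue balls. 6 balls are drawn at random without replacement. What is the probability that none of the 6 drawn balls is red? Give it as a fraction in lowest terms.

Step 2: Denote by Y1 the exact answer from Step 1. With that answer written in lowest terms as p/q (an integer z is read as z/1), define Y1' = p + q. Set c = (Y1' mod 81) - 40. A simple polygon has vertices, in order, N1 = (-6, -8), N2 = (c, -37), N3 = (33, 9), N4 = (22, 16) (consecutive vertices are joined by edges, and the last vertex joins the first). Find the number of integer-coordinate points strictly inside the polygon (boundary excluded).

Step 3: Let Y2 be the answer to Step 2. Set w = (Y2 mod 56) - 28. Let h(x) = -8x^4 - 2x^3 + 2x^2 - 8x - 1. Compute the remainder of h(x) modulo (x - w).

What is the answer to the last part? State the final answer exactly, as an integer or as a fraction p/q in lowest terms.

Step 1: total draws C(12,6) = 924; favorable C(7,6) = 7; P = 1/132; answer 1/132
Step 2: Y1 = 1/132; threaded value p + q = 133; c = 12; cross terms: (-6*-37 - 12*-8)=318, (12*9 - 33*-37)=1329, (33*16 - 22*9)=330, (22*-8 - -6*16)=-80; twice the area = |1897| = 1897; area = 1897/2; boundary points = 1 + 1 + 1 + 4 = 7; strictly interior points = area - boundary/2 + 1 = 946; answer 946
Step 3: Y2 = 946; w = 22; remainder = value at the root: -8*(22)^4 - 2*(22)^3 + 2*(22)^2 - 8*(22)^1 - 1 = (-1874048) + (-21296) + (968) + (-176) + (-1) = -1894553; answer -1894553

-1894553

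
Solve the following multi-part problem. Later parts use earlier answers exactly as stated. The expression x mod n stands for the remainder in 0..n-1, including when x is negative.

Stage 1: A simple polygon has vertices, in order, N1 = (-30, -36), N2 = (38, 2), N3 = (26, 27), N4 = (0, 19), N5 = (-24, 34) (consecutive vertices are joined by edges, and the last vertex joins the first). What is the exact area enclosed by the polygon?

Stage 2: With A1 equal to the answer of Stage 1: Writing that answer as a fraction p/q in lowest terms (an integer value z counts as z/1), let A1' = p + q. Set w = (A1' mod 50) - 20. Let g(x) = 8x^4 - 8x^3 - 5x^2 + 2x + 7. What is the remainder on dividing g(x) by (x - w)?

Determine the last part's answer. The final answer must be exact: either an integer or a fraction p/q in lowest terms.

127156

Stage 1: cross terms: (-30*2 - 38*-36)=1308, (38*27 - 26*2)=974, (26*19 - 0*27)=494, (0*34 - -24*19)=456, (-24*-36 - -30*34)=1884; twice the area = |5116| = 5116; area = 2558; answer 2558
Stage 2: A1 = 2558; threaded value p + q = 2559; w = -11; remainder = value at the root: 8*(-11)^4 - 8*(-11)^3 - 5*(-11)^2 + 2*(-11)^1 + 7 = (117128) + (10648) + (-605) + (-22) + (7) = 127156; answer 127156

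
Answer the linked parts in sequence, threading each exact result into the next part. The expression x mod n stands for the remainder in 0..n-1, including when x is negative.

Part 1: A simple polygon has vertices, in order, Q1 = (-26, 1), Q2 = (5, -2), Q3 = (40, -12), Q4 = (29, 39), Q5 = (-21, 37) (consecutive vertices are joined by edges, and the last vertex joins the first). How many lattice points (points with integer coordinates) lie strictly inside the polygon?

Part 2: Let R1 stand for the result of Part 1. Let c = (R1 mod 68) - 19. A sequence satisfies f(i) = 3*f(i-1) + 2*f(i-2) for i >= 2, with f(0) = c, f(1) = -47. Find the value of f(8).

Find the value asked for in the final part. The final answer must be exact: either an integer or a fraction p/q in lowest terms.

-291587

Part 1: cross terms: (-26*-2 - 5*1)=47, (5*-12 - 40*-2)=20, (40*39 - 29*-12)=1908, (29*37 - -21*39)=1892, (-21*1 - -26*37)=941; twice the area = |4808| = 4808; area = 2404; boundary points = 1 + 5 + 1 + 2 + 1 = 10; strictly interior points = area - boundary/2 + 1 = 2400; answer 2400
Part 2: R1 = 2400; c = 1; f(2) = 3*(-47) + 2*(1) = -139; iterating: f(2)=-139, f(3)=-511, f(4)=-1811, f(5)=-6455, f(6)=-22987, f(7)=-81871, f(8)=-291587; answer -291587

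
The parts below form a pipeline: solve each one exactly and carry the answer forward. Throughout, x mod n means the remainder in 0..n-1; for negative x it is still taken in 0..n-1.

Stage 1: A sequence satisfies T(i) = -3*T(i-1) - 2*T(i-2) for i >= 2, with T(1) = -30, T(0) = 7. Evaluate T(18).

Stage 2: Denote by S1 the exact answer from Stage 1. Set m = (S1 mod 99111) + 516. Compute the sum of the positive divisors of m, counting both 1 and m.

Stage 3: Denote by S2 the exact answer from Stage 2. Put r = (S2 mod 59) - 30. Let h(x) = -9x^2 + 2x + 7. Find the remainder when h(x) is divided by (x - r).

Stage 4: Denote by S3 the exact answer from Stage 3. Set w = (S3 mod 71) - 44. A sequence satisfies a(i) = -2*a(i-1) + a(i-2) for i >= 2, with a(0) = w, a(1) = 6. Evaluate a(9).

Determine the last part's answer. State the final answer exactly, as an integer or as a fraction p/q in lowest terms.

Stage 1: T(2) = -3*(-30) - 2*(7) = 76; iterating: T(2)=76, T(3)=-168, T(4)=352, T(5)=-720, T(6)=1456, T(7)=-2928, T(8)=5872, T(9)=-11760, T(10)=23536, T(11)=-47088, T(12)=94192, T(13)=-188400, T(14)=376816, T(15)=-753648, T(16)=1507312, T(17)=-3014640, T(18)=6029296; answer 6029296
Stage 2: S1 = 6029296; m = 83152; 83152 = 2^4 * 5197; sigma = (1 + 2 + 4 + 8 + 16) * (1 + 5197) = 31 * 5198 = 161138; answer 161138
Stage 3: S2 = 161138; r = -21; remainder = value at the root: -9*(-21)^2 + 2*(-21)^1 + 7 = (-3969) + (-42) + (7) = -4004; answer -4004
Stage 4: S3 = -4004; w = -1; a(2) = -2*(6) + 1*(-1) = -13; iterating: a(2)=-13, a(3)=32, a(4)=-77, a(5)=186, a(6)=-449, a(7)=1084, a(8)=-2617, a(9)=6318; answer 6318

6318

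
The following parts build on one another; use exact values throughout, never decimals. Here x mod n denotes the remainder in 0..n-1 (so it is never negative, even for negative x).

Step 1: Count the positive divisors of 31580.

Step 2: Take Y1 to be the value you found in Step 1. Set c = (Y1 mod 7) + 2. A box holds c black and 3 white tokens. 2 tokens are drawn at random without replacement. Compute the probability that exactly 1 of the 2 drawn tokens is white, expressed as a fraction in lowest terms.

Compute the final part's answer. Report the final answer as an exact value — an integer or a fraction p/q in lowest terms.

Step 1: 31580 = 2^2 * 5 * 1579; number of divisors = (2+1) * (1+1) * (1+1) = 12; answer 12
Step 2: Y1 = 12; c = 7; total draws C(10,2) = 45; favorable C(3,1)*C(7,1) = 21; P = 7/15; answer 7/15

7/15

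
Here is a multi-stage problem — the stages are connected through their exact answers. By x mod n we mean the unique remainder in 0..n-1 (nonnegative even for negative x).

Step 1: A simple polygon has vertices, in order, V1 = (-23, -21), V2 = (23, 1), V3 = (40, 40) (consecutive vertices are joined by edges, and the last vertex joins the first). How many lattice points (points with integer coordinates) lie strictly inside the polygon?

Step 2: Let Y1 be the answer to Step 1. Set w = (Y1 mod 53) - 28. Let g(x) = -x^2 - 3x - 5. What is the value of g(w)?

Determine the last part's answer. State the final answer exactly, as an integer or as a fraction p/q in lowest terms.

-45

Step 1: cross terms: (-23*1 - 23*-21)=460, (23*40 - 40*1)=880, (40*-21 - -23*40)=80; twice the area = |1420| = 1420; area = 710; boundary points = 2 + 1 + 1 = 4; strictly interior points = area - boundary/2 + 1 = 709; answer 709
Step 2: Y1 = 709; w = -8; -1*(-8)^2 - 3*(-8)^1 - 5 = (-64) + (24) + (-5) = -45; answer -45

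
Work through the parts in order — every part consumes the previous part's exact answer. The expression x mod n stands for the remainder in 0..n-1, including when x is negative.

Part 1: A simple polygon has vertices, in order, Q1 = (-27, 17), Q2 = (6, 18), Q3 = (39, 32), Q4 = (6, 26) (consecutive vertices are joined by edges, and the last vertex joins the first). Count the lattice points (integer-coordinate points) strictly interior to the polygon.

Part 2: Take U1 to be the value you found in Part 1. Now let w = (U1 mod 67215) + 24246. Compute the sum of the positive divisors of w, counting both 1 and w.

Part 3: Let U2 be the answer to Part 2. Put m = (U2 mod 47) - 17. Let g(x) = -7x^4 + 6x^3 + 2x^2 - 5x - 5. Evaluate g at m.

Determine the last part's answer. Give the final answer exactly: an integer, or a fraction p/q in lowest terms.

Part 1: cross terms: (-27*18 - 6*17)=-588, (6*32 - 39*18)=-510, (39*26 - 6*32)=822, (6*17 - -27*26)=804; twice the area = |528| = 528; area = 264; boundary points = 1 + 1 + 3 + 3 = 8; strictly interior points = area - boundary/2 + 1 = 261; answer 261
Part 2: U1 = 261; w = 24507; 24507 = 3^2 * 7 * 389; sigma = (1 + 3 + 9) * (1 + 7) * (1 + 389) = 13 * 8 * 390 = 40560; answer 40560
Part 3: U2 = 40560; m = 29; -7*(29)^4 + 6*(29)^3 + 2*(29)^2 - 5*(29)^1 - 5 = (-4950967) + (146334) + (1682) + (-145) + (-5) = -4803101; answer -4803101

-4803101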